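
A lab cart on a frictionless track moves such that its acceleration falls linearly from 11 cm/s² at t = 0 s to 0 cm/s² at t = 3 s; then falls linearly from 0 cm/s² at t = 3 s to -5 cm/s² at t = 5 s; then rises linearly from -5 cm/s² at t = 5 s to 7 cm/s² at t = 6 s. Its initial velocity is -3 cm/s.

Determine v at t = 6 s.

9.5 cm/s

Δv equals the area under the a-t graph; then v = v₀ + Δv.
0–3 s: ½(11 + 0)(3) = 16.5 cm/s
3–5 s: ½(0 + -5)(2) = -5 cm/s
5–6 s: ½(-5 + 7)(1) = 1 cm/s
Δv = 12.5 cm/s, so v(6) = -3 + (12.5) = 9.5 cm/s.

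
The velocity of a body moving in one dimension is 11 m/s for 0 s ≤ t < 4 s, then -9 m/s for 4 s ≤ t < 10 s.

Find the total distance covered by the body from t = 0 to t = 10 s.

98 m

Distance (not displacement) is the total path length: add the absolute areas under v-t.
0–4 s: |11| × 4 = 44 m
4–10 s: |-9| × 6 = 54 m
Total distance = 98 m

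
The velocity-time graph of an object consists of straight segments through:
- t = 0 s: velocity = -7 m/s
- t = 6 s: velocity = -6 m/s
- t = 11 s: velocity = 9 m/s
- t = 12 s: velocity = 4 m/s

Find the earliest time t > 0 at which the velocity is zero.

t = 8 s

v changes sign on 6–11 s (from -6 to 9); the graph is linear there, so v = 0 at t = 6 + (6)·(11 − 6)/(9 − -6) = 8 s.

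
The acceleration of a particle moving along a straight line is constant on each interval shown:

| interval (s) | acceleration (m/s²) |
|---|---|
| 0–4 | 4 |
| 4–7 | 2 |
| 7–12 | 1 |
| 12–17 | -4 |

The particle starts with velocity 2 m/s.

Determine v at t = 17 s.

Δv equals the area under the a-t graph; then v = v₀ + Δv.
0–4 s: 4 × 4 = 16 m/s
4–7 s: 2 × 3 = 6 m/s
7–12 s: 1 × 5 = 5 m/s
12–17 s: -4 × 5 = -20 m/s
Δv = 7 m/s, so v(17) = 2 + (7) = 9 m/s.

9 m/s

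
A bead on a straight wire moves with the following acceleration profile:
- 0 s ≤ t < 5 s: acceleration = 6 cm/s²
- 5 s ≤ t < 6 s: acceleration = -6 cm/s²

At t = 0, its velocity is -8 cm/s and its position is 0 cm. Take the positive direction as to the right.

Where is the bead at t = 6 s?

On each constant-a segment, Δv = aΔt and Δx = v₀Δt + ½aΔt²; chain segment to segment.
0–5 s: v starts -8 cm/s; Δx = -8·5 + ½·6·5² = 35 cm; v ends 22 cm/s.
5–6 s: v starts 22 cm/s; Δx = 22·1 + ½·-6·1² = 19 cm; v ends 16 cm/s.
x(6) = 0 + Σ Δx = 54 cm.

54 cm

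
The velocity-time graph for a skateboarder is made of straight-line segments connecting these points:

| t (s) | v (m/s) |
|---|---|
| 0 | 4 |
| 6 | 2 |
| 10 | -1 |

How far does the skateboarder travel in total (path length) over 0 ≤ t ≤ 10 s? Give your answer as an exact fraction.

Distance (not displacement) is the total path length: add the absolute areas under v-t.
0–6 s: |½(4 + 2)(6)| = 18 m
6–10 s: v = 0 at t = 26/3 s; triangle areas 8/3 + 2/3 = 10/3 m
Total distance = 64/3 m

64/3 m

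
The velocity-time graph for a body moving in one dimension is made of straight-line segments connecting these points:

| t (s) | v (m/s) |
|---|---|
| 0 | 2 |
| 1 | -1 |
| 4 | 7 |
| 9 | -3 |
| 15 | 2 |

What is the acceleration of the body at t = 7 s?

-2 m/s²

Acceleration is the slope of the v-t graph on 4–9 s: (-3 − 7)/(9 − 4) = -2 m/s².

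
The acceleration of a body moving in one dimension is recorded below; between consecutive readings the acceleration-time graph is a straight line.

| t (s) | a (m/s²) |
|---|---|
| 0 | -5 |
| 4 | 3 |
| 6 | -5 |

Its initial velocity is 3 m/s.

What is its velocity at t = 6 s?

-3 m/s

Δv equals the area under the a-t graph; then v = v₀ + Δv.
0–4 s: ½(-5 + 3)(4) = -4 m/s
4–6 s: ½(3 + -5)(2) = -2 m/s
Δv = -6 m/s, so v(6) = 3 + (-6) = -3 m/s.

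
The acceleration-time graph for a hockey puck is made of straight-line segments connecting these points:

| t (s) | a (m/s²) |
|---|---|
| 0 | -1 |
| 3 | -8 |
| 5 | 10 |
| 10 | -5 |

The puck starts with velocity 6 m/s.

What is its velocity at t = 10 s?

7 m/s

Δv equals the area under the a-t graph; then v = v₀ + Δv.
0–3 s: ½(-1 + -8)(3) = -13.5 m/s
3–5 s: ½(-8 + 10)(2) = 2 m/s
5–10 s: ½(10 + -5)(5) = 12.5 m/s
Δv = 1 m/s, so v(10) = 6 + (1) = 7 m/s.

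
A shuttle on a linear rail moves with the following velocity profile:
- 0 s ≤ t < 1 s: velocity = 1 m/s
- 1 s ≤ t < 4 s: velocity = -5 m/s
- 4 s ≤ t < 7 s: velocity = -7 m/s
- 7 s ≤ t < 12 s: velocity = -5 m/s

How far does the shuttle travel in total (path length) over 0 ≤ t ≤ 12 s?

62 m

Distance (not displacement) is the total path length: add the absolute areas under v-t.
0–1 s: |1| × 1 = 1 m
1–4 s: |-5| × 3 = 15 m
4–7 s: |-7| × 3 = 21 m
7–12 s: |-5| × 5 = 25 m
Total distance = 62 m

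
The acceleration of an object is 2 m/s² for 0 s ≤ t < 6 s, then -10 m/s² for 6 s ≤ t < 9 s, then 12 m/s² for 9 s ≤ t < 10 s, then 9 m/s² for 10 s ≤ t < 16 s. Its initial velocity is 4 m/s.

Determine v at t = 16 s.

Δv equals the area under the a-t graph; then v = v₀ + Δv.
0–6 s: 2 × 6 = 12 m/s
6–9 s: -10 × 3 = -30 m/s
9–10 s: 12 × 1 = 12 m/s
10–16 s: 9 × 6 = 54 m/s
Δv = 48 m/s, so v(16) = 4 + (48) = 52 m/s.

52 m/s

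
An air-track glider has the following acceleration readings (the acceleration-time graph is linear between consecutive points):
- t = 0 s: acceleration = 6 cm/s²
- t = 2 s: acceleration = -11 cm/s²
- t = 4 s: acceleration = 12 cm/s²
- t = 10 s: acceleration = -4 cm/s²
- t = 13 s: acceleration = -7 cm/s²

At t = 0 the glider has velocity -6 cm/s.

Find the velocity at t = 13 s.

Δv equals the area under the a-t graph; then v = v₀ + Δv.
0–2 s: ½(6 + -11)(2) = -5 cm/s
2–4 s: ½(-11 + 12)(2) = 1 cm/s
4–10 s: ½(12 + -4)(6) = 24 cm/s
10–13 s: ½(-4 + -7)(3) = -16.5 cm/s
Δv = 3.5 cm/s, so v(13) = -6 + (3.5) = -2.5 cm/s.

-2.5 cm/s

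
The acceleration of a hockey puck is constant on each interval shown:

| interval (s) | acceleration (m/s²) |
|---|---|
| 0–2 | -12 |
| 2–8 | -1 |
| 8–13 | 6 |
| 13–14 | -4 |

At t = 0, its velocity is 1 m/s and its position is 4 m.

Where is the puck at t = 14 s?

-245 m

On each constant-a segment, Δv = aΔt and Δx = v₀Δt + ½aΔt²; chain segment to segment.
0–2 s: v starts 1 m/s; Δx = 1·2 + ½·-12·2² = -22 m; v ends -23 m/s.
2–8 s: v starts -23 m/s; Δx = -23·6 + ½·-1·6² = -156 m; v ends -29 m/s.
8–13 s: v starts -29 m/s; Δx = -29·5 + ½·6·5² = -70 m; v ends 1 m/s.
13–14 s: v starts 1 m/s; Δx = 1·1 + ½·-4·1² = -1 m; v ends -3 m/s.
x(14) = 4 + Σ Δx = -245 m.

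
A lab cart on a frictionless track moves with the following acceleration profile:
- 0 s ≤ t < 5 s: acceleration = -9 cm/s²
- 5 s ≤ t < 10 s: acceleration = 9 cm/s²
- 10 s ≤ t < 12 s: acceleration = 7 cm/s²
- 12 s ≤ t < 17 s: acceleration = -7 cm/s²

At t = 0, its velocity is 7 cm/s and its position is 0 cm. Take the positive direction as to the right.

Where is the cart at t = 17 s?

On each constant-a segment, Δv = aΔt and Δx = v₀Δt + ½aΔt²; chain segment to segment.
0–5 s: v starts 7 cm/s; Δx = 7·5 + ½·-9·5² = -77.5 cm; v ends -38 cm/s.
5–10 s: v starts -38 cm/s; Δx = -38·5 + ½·9·5² = -77.5 cm; v ends 7 cm/s.
10–12 s: v starts 7 cm/s; Δx = 7·2 + ½·7·2² = 28 cm; v ends 21 cm/s.
12–17 s: v starts 21 cm/s; Δx = 21·5 + ½·-7·5² = 17.5 cm; v ends -14 cm/s.
x(17) = 0 + Σ Δx = -109.5 cm.

-109.5 cm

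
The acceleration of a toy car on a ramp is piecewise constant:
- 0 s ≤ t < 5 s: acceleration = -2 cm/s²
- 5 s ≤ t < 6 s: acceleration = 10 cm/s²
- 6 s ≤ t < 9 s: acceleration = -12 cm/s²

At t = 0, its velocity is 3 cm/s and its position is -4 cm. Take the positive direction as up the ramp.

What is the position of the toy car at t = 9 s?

-61 cm

On each constant-a segment, Δv = aΔt and Δx = v₀Δt + ½aΔt²; chain segment to segment.
0–5 s: v starts 3 cm/s; Δx = 3·5 + ½·-2·5² = -10 cm; v ends -7 cm/s.
5–6 s: v starts -7 cm/s; Δx = -7·1 + ½·10·1² = -2 cm; v ends 3 cm/s.
6–9 s: v starts 3 cm/s; Δx = 3·3 + ½·-12·3² = -45 cm; v ends -33 cm/s.
x(9) = -4 + Σ Δx = -61 cm.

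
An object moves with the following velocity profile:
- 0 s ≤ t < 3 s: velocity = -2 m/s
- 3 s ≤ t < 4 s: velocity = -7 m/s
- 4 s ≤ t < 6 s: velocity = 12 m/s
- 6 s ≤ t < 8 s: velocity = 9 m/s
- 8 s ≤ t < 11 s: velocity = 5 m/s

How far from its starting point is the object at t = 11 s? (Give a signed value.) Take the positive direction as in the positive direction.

Displacement is the signed area under the v-t curve.
0–3 s: -2 × 3 = -6 m
3–4 s: -7 × 1 = -7 m
4–6 s: 12 × 2 = 24 m
6–8 s: 9 × 2 = 18 m
8–11 s: 5 × 3 = 15 m
Net displacement = 44 m

44 m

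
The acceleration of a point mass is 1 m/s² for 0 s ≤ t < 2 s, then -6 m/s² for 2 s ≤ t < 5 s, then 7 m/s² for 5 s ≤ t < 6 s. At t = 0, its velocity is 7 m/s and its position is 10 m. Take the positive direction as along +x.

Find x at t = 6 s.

20.5 m

On each constant-a segment, Δv = aΔt and Δx = v₀Δt + ½aΔt²; chain segment to segment.
0–2 s: v starts 7 m/s; Δx = 7·2 + ½·1·2² = 16 m; v ends 9 m/s.
2–5 s: v starts 9 m/s; Δx = 9·3 + ½·-6·3² = 0 m; v ends -9 m/s.
5–6 s: v starts -9 m/s; Δx = -9·1 + ½·7·1² = -5.5 m; v ends -2 m/s.
x(6) = 10 + Σ Δx = 20.5 m.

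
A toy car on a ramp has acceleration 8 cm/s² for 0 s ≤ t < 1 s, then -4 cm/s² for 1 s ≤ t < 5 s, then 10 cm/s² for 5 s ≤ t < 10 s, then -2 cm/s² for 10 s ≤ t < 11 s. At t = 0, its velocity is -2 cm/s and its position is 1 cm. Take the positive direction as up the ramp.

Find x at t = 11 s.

109 cm

On each constant-a segment, Δv = aΔt and Δx = v₀Δt + ½aΔt²; chain segment to segment.
0–1 s: v starts -2 cm/s; Δx = -2·1 + ½·8·1² = 2 cm; v ends 6 cm/s.
1–5 s: v starts 6 cm/s; Δx = 6·4 + ½·-4·4² = -8 cm; v ends -10 cm/s.
5–10 s: v starts -10 cm/s; Δx = -10·5 + ½·10·5² = 75 cm; v ends 40 cm/s.
10–11 s: v starts 40 cm/s; Δx = 40·1 + ½·-2·1² = 39 cm; v ends 38 cm/s.
x(11) = 1 + Σ Δx = 109 cm.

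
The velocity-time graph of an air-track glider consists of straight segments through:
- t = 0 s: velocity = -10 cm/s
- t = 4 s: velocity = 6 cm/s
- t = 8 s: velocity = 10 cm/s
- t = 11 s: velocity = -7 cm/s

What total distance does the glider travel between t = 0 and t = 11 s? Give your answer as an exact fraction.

Total distance travelled is ∫|v| dt — sum the magnitudes of each area piece.
0–4 s: v = 0 at t = 2.5 s; triangle areas 12.5 + 4.5 = 17 cm
4–8 s: |½(6 + 10)(4)| = 32 cm
8–11 s: v = 0 at t = 166/17 s; triangle areas 150/17 + 147/34 = 447/34 cm
Total distance = 2113/34 cm

2113/34 cm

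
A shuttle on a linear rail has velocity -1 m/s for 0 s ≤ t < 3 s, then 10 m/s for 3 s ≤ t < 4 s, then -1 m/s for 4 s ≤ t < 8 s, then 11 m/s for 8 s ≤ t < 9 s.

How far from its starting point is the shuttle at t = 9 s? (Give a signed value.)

Net displacement equals the area under the velocity-time graph (areas below the axis count negative).
0–3 s: -1 × 3 = -3 m
3–4 s: 10 × 1 = 10 m
4–8 s: -1 × 4 = -4 m
8–9 s: 11 × 1 = 11 m
Net displacement = 14 m

14 m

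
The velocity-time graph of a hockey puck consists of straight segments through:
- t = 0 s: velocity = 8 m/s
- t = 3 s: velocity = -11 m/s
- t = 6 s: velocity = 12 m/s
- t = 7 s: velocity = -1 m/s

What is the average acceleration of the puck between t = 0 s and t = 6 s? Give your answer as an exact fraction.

2/3 m/s²

Average acceleration = Δv/Δt = (12 − 8)/(6 − 0) = 2/3 m/s².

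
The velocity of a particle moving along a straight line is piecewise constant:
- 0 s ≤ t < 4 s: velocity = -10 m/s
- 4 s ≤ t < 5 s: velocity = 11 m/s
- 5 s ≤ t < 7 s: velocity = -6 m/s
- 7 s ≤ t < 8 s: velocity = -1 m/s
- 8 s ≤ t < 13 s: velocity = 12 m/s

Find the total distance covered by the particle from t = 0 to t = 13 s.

Distance (not displacement) is the total path length: add the absolute areas under v-t.
0–4 s: |-10| × 4 = 40 m
4–5 s: |11| × 1 = 11 m
5–7 s: |-6| × 2 = 12 m
7–8 s: |-1| × 1 = 1 m
8–13 s: |12| × 5 = 60 m
Total distance = 124 m

124 m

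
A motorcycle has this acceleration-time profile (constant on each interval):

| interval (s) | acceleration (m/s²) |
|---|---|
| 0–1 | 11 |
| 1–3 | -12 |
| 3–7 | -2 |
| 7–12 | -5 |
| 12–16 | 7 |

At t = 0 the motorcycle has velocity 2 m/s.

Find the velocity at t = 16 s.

-16 m/s

Δv equals the area under the a-t graph; then v = v₀ + Δv.
0–1 s: 11 × 1 = 11 m/s
1–3 s: -12 × 2 = -24 m/s
3–7 s: -2 × 4 = -8 m/s
7–12 s: -5 × 5 = -25 m/s
12–16 s: 7 × 4 = 28 m/s
Δv = -18 m/s, so v(16) = 2 + (-18) = -16 m/s.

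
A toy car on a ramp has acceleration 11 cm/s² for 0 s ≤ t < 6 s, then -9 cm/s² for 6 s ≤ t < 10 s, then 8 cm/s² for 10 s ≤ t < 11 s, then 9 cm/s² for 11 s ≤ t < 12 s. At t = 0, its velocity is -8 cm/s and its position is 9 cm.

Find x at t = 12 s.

379.5 cm

On each constant-a segment, Δv = aΔt and Δx = v₀Δt + ½aΔt²; chain segment to segment.
0–6 s: v starts -8 cm/s; Δx = -8·6 + ½·11·6² = 150 cm; v ends 58 cm/s.
6–10 s: v starts 58 cm/s; Δx = 58·4 + ½·-9·4² = 160 cm; v ends 22 cm/s.
10–11 s: v starts 22 cm/s; Δx = 22·1 + ½·8·1² = 26 cm; v ends 30 cm/s.
11–12 s: v starts 30 cm/s; Δx = 30·1 + ½·9·1² = 34.5 cm; v ends 39 cm/s.
x(12) = 9 + Σ Δx = 379.5 cm.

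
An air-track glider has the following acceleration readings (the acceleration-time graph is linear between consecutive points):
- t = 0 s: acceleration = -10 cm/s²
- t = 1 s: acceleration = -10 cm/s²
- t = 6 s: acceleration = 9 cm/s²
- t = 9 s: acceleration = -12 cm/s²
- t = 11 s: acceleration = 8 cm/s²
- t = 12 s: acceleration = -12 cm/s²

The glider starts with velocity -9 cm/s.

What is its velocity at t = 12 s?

Δv equals the area under the a-t graph; then v = v₀ + Δv.
0–1 s: -10 × 1 = -10 cm/s
1–6 s: ½(-10 + 9)(5) = -2.5 cm/s
6–9 s: ½(9 + -12)(3) = -4.5 cm/s
9–11 s: ½(-12 + 8)(2) = -4 cm/s
11–12 s: ½(8 + -12)(1) = -2 cm/s
Δv = -23 cm/s, so v(12) = -9 + (-23) = -32 cm/s.

-32 cm/s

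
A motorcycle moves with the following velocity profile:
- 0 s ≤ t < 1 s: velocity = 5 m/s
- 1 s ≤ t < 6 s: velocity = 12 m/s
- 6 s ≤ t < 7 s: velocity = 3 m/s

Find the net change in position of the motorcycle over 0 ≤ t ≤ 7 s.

68 m

Net displacement equals the area under the velocity-time graph (areas below the axis count negative).
0–1 s: 5 × 1 = 5 m
1–6 s: 12 × 5 = 60 m
6–7 s: 3 × 1 = 3 m
Net displacement = 68 m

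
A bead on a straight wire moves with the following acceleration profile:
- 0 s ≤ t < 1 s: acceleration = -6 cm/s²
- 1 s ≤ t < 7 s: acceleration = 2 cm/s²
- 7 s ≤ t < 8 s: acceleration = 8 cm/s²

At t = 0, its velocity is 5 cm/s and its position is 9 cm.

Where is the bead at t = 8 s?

On each constant-a segment, Δv = aΔt and Δx = v₀Δt + ½aΔt²; chain segment to segment.
0–1 s: v starts 5 cm/s; Δx = 5·1 + ½·-6·1² = 2 cm; v ends -1 cm/s.
1–7 s: v starts -1 cm/s; Δx = -1·6 + ½·2·6² = 30 cm; v ends 11 cm/s.
7–8 s: v starts 11 cm/s; Δx = 11·1 + ½·8·1² = 15 cm; v ends 19 cm/s.
x(8) = 9 + Σ Δx = 56 cm.

56 cm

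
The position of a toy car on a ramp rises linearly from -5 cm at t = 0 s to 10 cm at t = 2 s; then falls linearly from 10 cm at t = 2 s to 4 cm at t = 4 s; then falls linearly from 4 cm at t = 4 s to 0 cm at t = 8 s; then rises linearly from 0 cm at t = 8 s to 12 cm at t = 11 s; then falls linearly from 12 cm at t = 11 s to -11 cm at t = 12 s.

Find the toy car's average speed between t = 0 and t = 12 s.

5 cm/s

Average speed = (total path length)/(elapsed time); on a piecewise-linear x-t graph the path length is Σ|Δx|.
0–2 s: |Δx| = |10 − -5| = 15 cm
2–4 s: |Δx| = |4 − 10| = 6 cm
4–8 s: |Δx| = |0 − 4| = 4 cm
8–11 s: |Δx| = |12 − 0| = 12 cm
11–12 s: |Δx| = |-11 − 12| = 23 cm
Total path = 60 cm; average speed = 60/12 = 5 cm/s.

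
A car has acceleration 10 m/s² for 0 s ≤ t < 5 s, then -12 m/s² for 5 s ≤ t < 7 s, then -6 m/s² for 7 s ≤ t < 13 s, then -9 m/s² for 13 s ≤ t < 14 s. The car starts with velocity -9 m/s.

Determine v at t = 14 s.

-28 m/s

Δv equals the area under the a-t graph; then v = v₀ + Δv.
0–5 s: 10 × 5 = 50 m/s
5–7 s: -12 × 2 = -24 m/s
7–13 s: -6 × 6 = -36 m/s
13–14 s: -9 × 1 = -9 m/s
Δv = -19 m/s, so v(14) = -9 + (-19) = -28 m/s.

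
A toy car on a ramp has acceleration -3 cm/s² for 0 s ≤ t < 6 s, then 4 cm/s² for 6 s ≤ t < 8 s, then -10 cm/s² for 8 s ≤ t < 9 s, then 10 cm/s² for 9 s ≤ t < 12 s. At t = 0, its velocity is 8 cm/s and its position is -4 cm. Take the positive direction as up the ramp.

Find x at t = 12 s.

-20 cm

On each constant-a segment, Δv = aΔt and Δx = v₀Δt + ½aΔt²; chain segment to segment.
0–6 s: v starts 8 cm/s; Δx = 8·6 + ½·-3·6² = -6 cm; v ends -10 cm/s.
6–8 s: v starts -10 cm/s; Δx = -10·2 + ½·4·2² = -12 cm; v ends -2 cm/s.
8–9 s: v starts -2 cm/s; Δx = -2·1 + ½·-10·1² = -7 cm; v ends -12 cm/s.
9–12 s: v starts -12 cm/s; Δx = -12·3 + ½·10·3² = 9 cm; v ends 18 cm/s.
x(12) = -4 + Σ Δx = -20 cm.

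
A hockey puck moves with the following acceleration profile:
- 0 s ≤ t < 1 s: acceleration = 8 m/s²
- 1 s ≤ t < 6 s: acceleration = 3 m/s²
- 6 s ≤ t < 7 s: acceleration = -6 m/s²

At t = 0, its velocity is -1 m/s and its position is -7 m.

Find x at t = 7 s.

On each constant-a segment, Δv = aΔt and Δx = v₀Δt + ½aΔt²; chain segment to segment.
0–1 s: v starts -1 m/s; Δx = -1·1 + ½·8·1² = 3 m; v ends 7 m/s.
1–6 s: v starts 7 m/s; Δx = 7·5 + ½·3·5² = 72.5 m; v ends 22 m/s.
6–7 s: v starts 22 m/s; Δx = 22·1 + ½·-6·1² = 19 m; v ends 16 m/s.
x(7) = -7 + Σ Δx = 87.5 m.

87.5 m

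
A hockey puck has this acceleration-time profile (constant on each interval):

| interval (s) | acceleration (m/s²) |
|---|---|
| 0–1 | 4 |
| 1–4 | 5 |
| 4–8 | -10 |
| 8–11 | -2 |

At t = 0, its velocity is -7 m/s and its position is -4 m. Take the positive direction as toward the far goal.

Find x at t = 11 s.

On each constant-a segment, Δv = aΔt and Δx = v₀Δt + ½aΔt²; chain segment to segment.
0–1 s: v starts -7 m/s; Δx = -7·1 + ½·4·1² = -5 m; v ends -3 m/s.
1–4 s: v starts -3 m/s; Δx = -3·3 + ½·5·3² = 13.5 m; v ends 12 m/s.
4–8 s: v starts 12 m/s; Δx = 12·4 + ½·-10·4² = -32 m; v ends -28 m/s.
8–11 s: v starts -28 m/s; Δx = -28·3 + ½·-2·3² = -93 m; v ends -34 m/s.
x(11) = -4 + Σ Δx = -120.5 m.

-120.5 m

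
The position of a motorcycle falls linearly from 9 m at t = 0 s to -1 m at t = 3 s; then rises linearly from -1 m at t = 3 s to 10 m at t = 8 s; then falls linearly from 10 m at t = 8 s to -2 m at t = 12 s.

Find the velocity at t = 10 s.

-3 m/s

Velocity is the slope of the x-t graph on 8–12 s: (-2 − 10)/(12 − 8) = -3 m/s.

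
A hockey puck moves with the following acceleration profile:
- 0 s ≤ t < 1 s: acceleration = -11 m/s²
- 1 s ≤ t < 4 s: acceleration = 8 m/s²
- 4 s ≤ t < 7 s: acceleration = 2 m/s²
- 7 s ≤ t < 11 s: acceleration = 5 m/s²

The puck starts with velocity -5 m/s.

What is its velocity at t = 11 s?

Δv equals the area under the a-t graph; then v = v₀ + Δv.
0–1 s: -11 × 1 = -11 m/s
1–4 s: 8 × 3 = 24 m/s
4–7 s: 2 × 3 = 6 m/s
7–11 s: 5 × 4 = 20 m/s
Δv = 39 m/s, so v(11) = -5 + (39) = 34 m/s.

34 m/s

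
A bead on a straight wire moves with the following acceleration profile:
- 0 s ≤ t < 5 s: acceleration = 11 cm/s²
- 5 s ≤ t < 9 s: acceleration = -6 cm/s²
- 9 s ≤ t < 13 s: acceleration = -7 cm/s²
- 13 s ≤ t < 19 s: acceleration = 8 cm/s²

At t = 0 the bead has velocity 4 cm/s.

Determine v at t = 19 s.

Δv equals the area under the a-t graph; then v = v₀ + Δv.
0–5 s: 11 × 5 = 55 cm/s
5–9 s: -6 × 4 = -24 cm/s
9–13 s: -7 × 4 = -28 cm/s
13–19 s: 8 × 6 = 48 cm/s
Δv = 51 cm/s, so v(19) = 4 + (51) = 55 cm/s.

55 cm/s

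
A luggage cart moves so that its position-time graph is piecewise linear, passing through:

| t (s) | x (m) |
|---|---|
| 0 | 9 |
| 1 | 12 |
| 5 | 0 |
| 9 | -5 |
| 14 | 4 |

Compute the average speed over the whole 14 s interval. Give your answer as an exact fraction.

Average speed = (total path length)/(elapsed time); on a piecewise-linear x-t graph the path length is Σ|Δx|.
0–1 s: |Δx| = |12 − 9| = 3 m
1–5 s: |Δx| = |0 − 12| = 12 m
5–9 s: |Δx| = |-5 − 0| = 5 m
9–14 s: |Δx| = |4 − -5| = 9 m
Total path = 29 m; average speed = 29/14 = 29/14 m/s.

29/14 m/s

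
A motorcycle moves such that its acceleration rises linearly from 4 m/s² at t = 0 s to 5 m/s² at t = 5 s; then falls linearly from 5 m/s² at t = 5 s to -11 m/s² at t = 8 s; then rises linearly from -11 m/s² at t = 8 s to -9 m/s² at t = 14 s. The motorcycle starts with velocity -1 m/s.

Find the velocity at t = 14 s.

-47.5 m/s

Δv equals the area under the a-t graph; then v = v₀ + Δv.
0–5 s: ½(4 + 5)(5) = 22.5 m/s
5–8 s: ½(5 + -11)(3) = -9 m/s
8–14 s: ½(-11 + -9)(6) = -60 m/s
Δv = -46.5 m/s, so v(14) = -1 + (-46.5) = -47.5 m/s.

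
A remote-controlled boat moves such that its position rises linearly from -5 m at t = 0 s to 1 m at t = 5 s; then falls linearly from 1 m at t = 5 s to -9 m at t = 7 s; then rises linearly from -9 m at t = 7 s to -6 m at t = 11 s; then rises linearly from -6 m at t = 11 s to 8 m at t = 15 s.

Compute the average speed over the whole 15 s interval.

Average speed = (total path length)/(elapsed time); on a piecewise-linear x-t graph the path length is Σ|Δx|.
0–5 s: |Δx| = |1 − -5| = 6 m
5–7 s: |Δx| = |-9 − 1| = 10 m
7–11 s: |Δx| = |-6 − -9| = 3 m
11–15 s: |Δx| = |8 − -6| = 14 m
Total path = 33 m; average speed = 33/15 = 2.2 m/s.

2.2 m/s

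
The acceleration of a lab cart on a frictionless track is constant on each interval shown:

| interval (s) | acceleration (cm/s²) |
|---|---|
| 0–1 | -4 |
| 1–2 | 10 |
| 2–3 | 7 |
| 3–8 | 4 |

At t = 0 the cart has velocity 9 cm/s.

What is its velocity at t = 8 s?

42 cm/s

Δv equals the area under the a-t graph; then v = v₀ + Δv.
0–1 s: -4 × 1 = -4 cm/s
1–2 s: 10 × 1 = 10 cm/s
2–3 s: 7 × 1 = 7 cm/s
3–8 s: 4 × 5 = 20 cm/s
Δv = 33 cm/s, so v(8) = 9 + (33) = 42 cm/s.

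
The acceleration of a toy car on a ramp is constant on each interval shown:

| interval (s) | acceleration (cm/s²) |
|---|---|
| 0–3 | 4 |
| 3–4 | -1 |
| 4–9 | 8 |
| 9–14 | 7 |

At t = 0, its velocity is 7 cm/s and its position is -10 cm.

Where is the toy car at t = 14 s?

615 cm

On each constant-a segment, Δv = aΔt and Δx = v₀Δt + ½aΔt²; chain segment to segment.
0–3 s: v starts 7 cm/s; Δx = 7·3 + ½·4·3² = 39 cm; v ends 19 cm/s.
3–4 s: v starts 19 cm/s; Δx = 19·1 + ½·-1·1² = 18.5 cm; v ends 18 cm/s.
4–9 s: v starts 18 cm/s; Δx = 18·5 + ½·8·5² = 190 cm; v ends 58 cm/s.
9–14 s: v starts 58 cm/s; Δx = 58·5 + ½·7·5² = 377.5 cm; v ends 93 cm/s.
x(14) = -10 + Σ Δx = 615 cm.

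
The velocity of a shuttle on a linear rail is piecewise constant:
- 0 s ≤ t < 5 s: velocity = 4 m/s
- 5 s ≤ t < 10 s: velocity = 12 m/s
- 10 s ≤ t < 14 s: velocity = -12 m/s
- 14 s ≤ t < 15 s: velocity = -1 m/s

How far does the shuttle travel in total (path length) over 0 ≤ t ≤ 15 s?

129 m

Total distance travelled is ∫|v| dt — sum the magnitudes of each area piece.
0–5 s: |4| × 5 = 20 m
5–10 s: |12| × 5 = 60 m
10–14 s: |-12| × 4 = 48 m
14–15 s: |-1| × 1 = 1 m
Total distance = 129 m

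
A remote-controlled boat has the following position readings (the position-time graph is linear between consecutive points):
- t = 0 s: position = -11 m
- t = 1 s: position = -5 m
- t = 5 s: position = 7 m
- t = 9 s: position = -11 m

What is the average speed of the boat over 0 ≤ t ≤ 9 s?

4 m/s

Average speed = (total path length)/(elapsed time); on a piecewise-linear x-t graph the path length is Σ|Δx|.
0–1 s: |Δx| = |-5 − -11| = 6 m
1–5 s: |Δx| = |7 − -5| = 12 m
5–9 s: |Δx| = |-11 − 7| = 18 m
Total path = 36 m; average speed = 36/9 = 4 m/s.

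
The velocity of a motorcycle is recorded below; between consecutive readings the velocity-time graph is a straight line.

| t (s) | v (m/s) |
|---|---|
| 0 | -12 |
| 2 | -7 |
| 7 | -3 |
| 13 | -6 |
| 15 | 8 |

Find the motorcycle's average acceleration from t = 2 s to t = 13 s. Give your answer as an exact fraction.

Average acceleration = Δv/Δt = (-6 − -7)/(13 − 2) = 1/11 m/s².

1/11 m/s²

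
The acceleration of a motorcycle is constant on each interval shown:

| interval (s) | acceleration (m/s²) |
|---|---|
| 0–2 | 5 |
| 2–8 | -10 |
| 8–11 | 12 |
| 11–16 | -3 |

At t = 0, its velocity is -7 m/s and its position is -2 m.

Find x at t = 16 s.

-427.5 m

On each constant-a segment, Δv = aΔt and Δx = v₀Δt + ½aΔt²; chain segment to segment.
0–2 s: v starts -7 m/s; Δx = -7·2 + ½·5·2² = -4 m; v ends 3 m/s.
2–8 s: v starts 3 m/s; Δx = 3·6 + ½·-10·6² = -162 m; v ends -57 m/s.
8–11 s: v starts -57 m/s; Δx = -57·3 + ½·12·3² = -117 m; v ends -21 m/s.
11–16 s: v starts -21 m/s; Δx = -21·5 + ½·-3·5² = -142.5 m; v ends -36 m/s.
x(16) = -2 + Σ Δx = -427.5 m.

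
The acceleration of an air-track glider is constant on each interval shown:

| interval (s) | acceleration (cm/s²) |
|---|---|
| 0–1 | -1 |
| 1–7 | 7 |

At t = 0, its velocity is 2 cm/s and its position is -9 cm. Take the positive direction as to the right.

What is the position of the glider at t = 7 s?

124.5 cm

On each constant-a segment, Δv = aΔt and Δx = v₀Δt + ½aΔt²; chain segment to segment.
0–1 s: v starts 2 cm/s; Δx = 2·1 + ½·-1·1² = 1.5 cm; v ends 1 cm/s.
1–7 s: v starts 1 cm/s; Δx = 1·6 + ½·7·6² = 132 cm; v ends 43 cm/s.
x(7) = -9 + Σ Δx = 124.5 cm.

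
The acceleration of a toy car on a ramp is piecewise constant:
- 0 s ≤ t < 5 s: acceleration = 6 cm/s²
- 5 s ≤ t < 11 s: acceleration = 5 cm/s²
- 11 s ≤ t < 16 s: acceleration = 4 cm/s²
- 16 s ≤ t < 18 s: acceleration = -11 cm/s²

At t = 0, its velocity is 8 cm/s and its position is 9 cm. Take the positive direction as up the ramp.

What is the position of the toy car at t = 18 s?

986 cm

On each constant-a segment, Δv = aΔt and Δx = v₀Δt + ½aΔt²; chain segment to segment.
0–5 s: v starts 8 cm/s; Δx = 8·5 + ½·6·5² = 115 cm; v ends 38 cm/s.
5–11 s: v starts 38 cm/s; Δx = 38·6 + ½·5·6² = 318 cm; v ends 68 cm/s.
11–16 s: v starts 68 cm/s; Δx = 68·5 + ½·4·5² = 390 cm; v ends 88 cm/s.
16–18 s: v starts 88 cm/s; Δx = 88·2 + ½·-11·2² = 154 cm; v ends 66 cm/s.
x(18) = 9 + Σ Δx = 986 cm.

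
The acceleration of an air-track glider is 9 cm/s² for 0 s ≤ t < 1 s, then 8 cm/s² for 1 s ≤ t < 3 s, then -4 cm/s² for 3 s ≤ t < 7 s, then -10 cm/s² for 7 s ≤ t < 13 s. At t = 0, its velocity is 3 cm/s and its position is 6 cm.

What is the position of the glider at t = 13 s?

25.5 cm

On each constant-a segment, Δv = aΔt and Δx = v₀Δt + ½aΔt²; chain segment to segment.
0–1 s: v starts 3 cm/s; Δx = 3·1 + ½·9·1² = 7.5 cm; v ends 12 cm/s.
1–3 s: v starts 12 cm/s; Δx = 12·2 + ½·8·2² = 40 cm; v ends 28 cm/s.
3–7 s: v starts 28 cm/s; Δx = 28·4 + ½·-4·4² = 80 cm; v ends 12 cm/s.
7–13 s: v starts 12 cm/s; Δx = 12·6 + ½·-10·6² = -108 cm; v ends -48 cm/s.
x(13) = 6 + Σ Δx = 25.5 cm.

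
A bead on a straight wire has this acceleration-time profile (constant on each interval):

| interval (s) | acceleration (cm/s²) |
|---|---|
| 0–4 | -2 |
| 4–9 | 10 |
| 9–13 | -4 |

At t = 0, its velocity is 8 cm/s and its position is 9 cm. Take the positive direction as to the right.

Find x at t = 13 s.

318 cm

On each constant-a segment, Δv = aΔt and Δx = v₀Δt + ½aΔt²; chain segment to segment.
0–4 s: v starts 8 cm/s; Δx = 8·4 + ½·-2·4² = 16 cm; v ends 0 cm/s.
4–9 s: v starts 0 cm/s; Δx = 0·5 + ½·10·5² = 125 cm; v ends 50 cm/s.
9–13 s: v starts 50 cm/s; Δx = 50·4 + ½·-4·4² = 168 cm; v ends 34 cm/s.
x(13) = 9 + Σ Δx = 318 cm.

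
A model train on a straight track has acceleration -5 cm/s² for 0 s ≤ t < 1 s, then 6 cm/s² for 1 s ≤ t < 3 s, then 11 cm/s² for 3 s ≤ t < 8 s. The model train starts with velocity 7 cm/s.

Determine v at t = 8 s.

Δv equals the area under the a-t graph; then v = v₀ + Δv.
0–1 s: -5 × 1 = -5 cm/s
1–3 s: 6 × 2 = 12 cm/s
3–8 s: 11 × 5 = 55 cm/s
Δv = 62 cm/s, so v(8) = 7 + (62) = 69 cm/s.

69 cm/s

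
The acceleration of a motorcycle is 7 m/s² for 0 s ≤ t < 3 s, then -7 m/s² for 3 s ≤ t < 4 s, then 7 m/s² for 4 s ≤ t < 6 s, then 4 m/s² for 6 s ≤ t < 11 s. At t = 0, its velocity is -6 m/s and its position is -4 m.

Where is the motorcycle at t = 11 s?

On each constant-a segment, Δv = aΔt and Δx = v₀Δt + ½aΔt²; chain segment to segment.
0–3 s: v starts -6 m/s; Δx = -6·3 + ½·7·3² = 13.5 m; v ends 15 m/s.
3–4 s: v starts 15 m/s; Δx = 15·1 + ½·-7·1² = 11.5 m; v ends 8 m/s.
4–6 s: v starts 8 m/s; Δx = 8·2 + ½·7·2² = 30 m; v ends 22 m/s.
6–11 s: v starts 22 m/s; Δx = 22·5 + ½·4·5² = 160 m; v ends 42 m/s.
x(11) = -4 + Σ Δx = 211 m.

211 m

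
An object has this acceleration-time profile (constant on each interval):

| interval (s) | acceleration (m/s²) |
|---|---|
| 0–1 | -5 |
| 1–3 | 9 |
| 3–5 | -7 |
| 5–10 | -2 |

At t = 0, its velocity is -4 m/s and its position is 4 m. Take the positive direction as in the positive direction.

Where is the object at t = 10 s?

On each constant-a segment, Δv = aΔt and Δx = v₀Δt + ½aΔt²; chain segment to segment.
0–1 s: v starts -4 m/s; Δx = -4·1 + ½·-5·1² = -6.5 m; v ends -9 m/s.
1–3 s: v starts -9 m/s; Δx = -9·2 + ½·9·2² = 0 m; v ends 9 m/s.
3–5 s: v starts 9 m/s; Δx = 9·2 + ½·-7·2² = 4 m; v ends -5 m/s.
5–10 s: v starts -5 m/s; Δx = -5·5 + ½·-2·5² = -50 m; v ends -15 m/s.
x(10) = 4 + Σ Δx = -48.5 m.

-48.5 m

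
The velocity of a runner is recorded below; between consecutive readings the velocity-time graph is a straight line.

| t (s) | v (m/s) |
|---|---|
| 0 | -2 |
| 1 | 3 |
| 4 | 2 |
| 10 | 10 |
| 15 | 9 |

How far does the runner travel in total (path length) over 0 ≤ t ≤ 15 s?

92.3 m

Distance (not displacement) is the total path length: add the absolute areas under v-t.
0–1 s: v = 0 at t = 0.4 s; triangle areas 0.4 + 0.9 = 1.3 m
1–4 s: |½(3 + 2)(3)| = 7.5 m
4–10 s: |½(2 + 10)(6)| = 36 m
10–15 s: |½(10 + 9)(5)| = 47.5 m
Total distance = 92.3 m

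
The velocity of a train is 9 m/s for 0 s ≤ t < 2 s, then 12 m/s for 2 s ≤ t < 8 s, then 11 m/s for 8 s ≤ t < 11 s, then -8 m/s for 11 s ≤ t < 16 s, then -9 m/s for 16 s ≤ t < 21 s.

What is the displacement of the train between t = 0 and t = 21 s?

38 m

Displacement is the signed area under the v-t curve.
0–2 s: 9 × 2 = 18 m
2–8 s: 12 × 6 = 72 m
8–11 s: 11 × 3 = 33 m
11–16 s: -8 × 5 = -40 m
16–21 s: -9 × 5 = -45 m
Net displacement = 38 m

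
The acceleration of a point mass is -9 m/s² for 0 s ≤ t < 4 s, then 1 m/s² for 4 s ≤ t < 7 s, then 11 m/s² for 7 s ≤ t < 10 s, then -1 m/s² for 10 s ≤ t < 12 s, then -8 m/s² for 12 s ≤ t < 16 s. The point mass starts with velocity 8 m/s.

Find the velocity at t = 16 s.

-26 m/s

Δv equals the area under the a-t graph; then v = v₀ + Δv.
0–4 s: -9 × 4 = -36 m/s
4–7 s: 1 × 3 = 3 m/s
7–10 s: 11 × 3 = 33 m/s
10–12 s: -1 × 2 = -2 m/s
12–16 s: -8 × 4 = -32 m/s
Δv = -34 m/s, so v(16) = 8 + (-34) = -26 m/s.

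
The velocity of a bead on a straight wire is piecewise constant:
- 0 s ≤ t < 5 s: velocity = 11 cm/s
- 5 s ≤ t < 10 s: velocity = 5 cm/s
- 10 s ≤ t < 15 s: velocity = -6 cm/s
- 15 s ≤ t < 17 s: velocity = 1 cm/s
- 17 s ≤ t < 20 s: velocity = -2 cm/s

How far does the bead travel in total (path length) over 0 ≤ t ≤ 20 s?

Distance (not displacement) is the total path length: add the absolute areas under v-t.
0–5 s: |11| × 5 = 55 cm
5–10 s: |5| × 5 = 25 cm
10–15 s: |-6| × 5 = 30 cm
15–17 s: |1| × 2 = 2 cm
17–20 s: |-2| × 3 = 6 cm
Total distance = 118 cm

118 cm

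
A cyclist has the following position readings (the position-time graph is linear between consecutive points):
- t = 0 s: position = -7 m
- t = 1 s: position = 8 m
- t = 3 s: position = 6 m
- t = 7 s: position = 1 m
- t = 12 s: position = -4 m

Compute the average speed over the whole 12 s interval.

2.25 m/s

Average speed = (total path length)/(elapsed time); on a piecewise-linear x-t graph the path length is Σ|Δx|.
0–1 s: |Δx| = |8 − -7| = 15 m
1–3 s: |Δx| = |6 − 8| = 2 m
3–7 s: |Δx| = |1 − 6| = 5 m
7–12 s: |Δx| = |-4 − 1| = 5 m
Total path = 27 m; average speed = 27/12 = 2.25 m/s.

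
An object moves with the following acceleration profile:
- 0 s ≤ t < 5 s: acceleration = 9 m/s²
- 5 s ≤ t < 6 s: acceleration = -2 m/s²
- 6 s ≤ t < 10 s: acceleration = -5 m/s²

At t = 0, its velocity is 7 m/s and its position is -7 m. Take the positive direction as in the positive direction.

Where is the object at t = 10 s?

On each constant-a segment, Δv = aΔt and Δx = v₀Δt + ½aΔt²; chain segment to segment.
0–5 s: v starts 7 m/s; Δx = 7·5 + ½·9·5² = 147.5 m; v ends 52 m/s.
5–6 s: v starts 52 m/s; Δx = 52·1 + ½·-2·1² = 51 m; v ends 50 m/s.
6–10 s: v starts 50 m/s; Δx = 50·4 + ½·-5·4² = 160 m; v ends 30 m/s.
x(10) = -7 + Σ Δx = 351.5 m.

351.5 m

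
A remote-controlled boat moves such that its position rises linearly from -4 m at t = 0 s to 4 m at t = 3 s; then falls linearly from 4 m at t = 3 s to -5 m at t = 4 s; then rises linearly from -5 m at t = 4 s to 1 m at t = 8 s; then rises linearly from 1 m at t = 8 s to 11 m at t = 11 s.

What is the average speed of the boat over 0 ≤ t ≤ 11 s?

Average speed = (total path length)/(elapsed time); on a piecewise-linear x-t graph the path length is Σ|Δx|.
0–3 s: |Δx| = |4 − -4| = 8 m
3–4 s: |Δx| = |-5 − 4| = 9 m
4–8 s: |Δx| = |1 − -5| = 6 m
8–11 s: |Δx| = |11 − 1| = 10 m
Total path = 33 m; average speed = 33/11 = 3 m/s.

3 m/s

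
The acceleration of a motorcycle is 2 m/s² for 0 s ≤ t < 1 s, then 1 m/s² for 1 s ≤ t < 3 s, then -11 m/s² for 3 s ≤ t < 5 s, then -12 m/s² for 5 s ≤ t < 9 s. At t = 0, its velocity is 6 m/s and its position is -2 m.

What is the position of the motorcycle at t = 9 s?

On each constant-a segment, Δv = aΔt and Δx = v₀Δt + ½aΔt²; chain segment to segment.
0–1 s: v starts 6 m/s; Δx = 6·1 + ½·2·1² = 7 m; v ends 8 m/s.
1–3 s: v starts 8 m/s; Δx = 8·2 + ½·1·2² = 18 m; v ends 10 m/s.
3–5 s: v starts 10 m/s; Δx = 10·2 + ½·-11·2² = -2 m; v ends -12 m/s.
5–9 s: v starts -12 m/s; Δx = -12·4 + ½·-12·4² = -144 m; v ends -60 m/s.
x(9) = -2 + Σ Δx = -123 m.

-123 m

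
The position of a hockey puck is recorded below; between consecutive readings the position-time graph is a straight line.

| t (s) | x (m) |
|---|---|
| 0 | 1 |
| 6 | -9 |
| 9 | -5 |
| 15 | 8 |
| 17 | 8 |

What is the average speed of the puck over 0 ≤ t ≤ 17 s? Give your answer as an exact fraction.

27/17 m/s

Average speed = (total path length)/(elapsed time); on a piecewise-linear x-t graph the path length is Σ|Δx|.
0–6 s: |Δx| = |-9 − 1| = 10 m
6–9 s: |Δx| = |-5 − -9| = 4 m
9–15 s: |Δx| = |8 − -5| = 13 m
15–17 s: |Δx| = |8 − 8| = 0 m
Total path = 27 m; average speed = 27/17 = 27/17 m/s.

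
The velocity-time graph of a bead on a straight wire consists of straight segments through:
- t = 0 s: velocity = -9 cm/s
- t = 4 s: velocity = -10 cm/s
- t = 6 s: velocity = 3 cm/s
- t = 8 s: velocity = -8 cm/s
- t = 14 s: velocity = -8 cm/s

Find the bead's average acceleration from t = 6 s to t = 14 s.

Average acceleration = Δv/Δt = (-8 − 3)/(14 − 6) = -1.375 cm/s².

-1.375 cm/s²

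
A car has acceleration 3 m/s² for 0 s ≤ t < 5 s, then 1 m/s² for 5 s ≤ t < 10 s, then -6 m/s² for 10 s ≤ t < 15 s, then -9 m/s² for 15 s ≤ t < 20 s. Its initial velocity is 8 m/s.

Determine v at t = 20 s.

Δv equals the area under the a-t graph; then v = v₀ + Δv.
0–5 s: 3 × 5 = 15 m/s
5–10 s: 1 × 5 = 5 m/s
10–15 s: -6 × 5 = -30 m/s
15–20 s: -9 × 5 = -45 m/s
Δv = -55 m/s, so v(20) = 8 + (-55) = -47 m/s.

-47 m/s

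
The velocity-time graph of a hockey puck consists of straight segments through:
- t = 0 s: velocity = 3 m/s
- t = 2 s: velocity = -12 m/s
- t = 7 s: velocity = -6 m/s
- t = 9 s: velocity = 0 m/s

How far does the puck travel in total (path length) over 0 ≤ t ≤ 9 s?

61.2 m

Distance (not displacement) is the total path length: add the absolute areas under v-t.
0–2 s: v = 0 at t = 0.4 s; triangle areas 0.6 + 9.6 = 10.2 m
2–7 s: |½(-12 + -6)(5)| = 45 m
7–9 s: |½(-6 + 0)(2)| = 6 m
Total distance = 61.2 m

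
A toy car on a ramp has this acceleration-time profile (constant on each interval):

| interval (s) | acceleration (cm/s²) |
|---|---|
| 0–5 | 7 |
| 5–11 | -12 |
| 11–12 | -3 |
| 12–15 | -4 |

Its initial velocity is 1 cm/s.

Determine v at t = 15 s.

-51 cm/s

Δv equals the area under the a-t graph; then v = v₀ + Δv.
0–5 s: 7 × 5 = 35 cm/s
5–11 s: -12 × 6 = -72 cm/s
11–12 s: -3 × 1 = -3 cm/s
12–15 s: -4 × 3 = -12 cm/s
Δv = -52 cm/s, so v(15) = 1 + (-52) = -51 cm/s.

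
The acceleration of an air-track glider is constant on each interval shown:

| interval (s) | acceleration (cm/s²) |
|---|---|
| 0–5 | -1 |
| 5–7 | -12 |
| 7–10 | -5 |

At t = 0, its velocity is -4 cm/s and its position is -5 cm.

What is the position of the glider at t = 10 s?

On each constant-a segment, Δv = aΔt and Δx = v₀Δt + ½aΔt²; chain segment to segment.
0–5 s: v starts -4 cm/s; Δx = -4·5 + ½·-1·5² = -32.5 cm; v ends -9 cm/s.
5–7 s: v starts -9 cm/s; Δx = -9·2 + ½·-12·2² = -42 cm; v ends -33 cm/s.
7–10 s: v starts -33 cm/s; Δx = -33·3 + ½·-5·3² = -121.5 cm; v ends -48 cm/s.
x(10) = -5 + Σ Δx = -201 cm.

-201 cm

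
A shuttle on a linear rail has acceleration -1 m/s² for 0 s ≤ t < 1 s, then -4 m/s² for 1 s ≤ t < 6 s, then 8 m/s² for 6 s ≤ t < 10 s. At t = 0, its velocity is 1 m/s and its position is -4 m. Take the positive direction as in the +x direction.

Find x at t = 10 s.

On each constant-a segment, Δv = aΔt and Δx = v₀Δt + ½aΔt²; chain segment to segment.
0–1 s: v starts 1 m/s; Δx = 1·1 + ½·-1·1² = 0.5 m; v ends 0 m/s.
1–6 s: v starts 0 m/s; Δx = 0·5 + ½·-4·5² = -50 m; v ends -20 m/s.
6–10 s: v starts -20 m/s; Δx = -20·4 + ½·8·4² = -16 m; v ends 12 m/s.
x(10) = -4 + Σ Δx = -69.5 m.

-69.5 m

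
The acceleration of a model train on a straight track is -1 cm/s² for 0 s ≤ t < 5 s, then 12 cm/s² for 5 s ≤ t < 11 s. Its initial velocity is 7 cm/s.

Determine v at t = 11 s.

74 cm/s

Δv equals the area under the a-t graph; then v = v₀ + Δv.
0–5 s: -1 × 5 = -5 cm/s
5–11 s: 12 × 6 = 72 cm/s
Δv = 67 cm/s, so v(11) = 7 + (67) = 74 cm/s.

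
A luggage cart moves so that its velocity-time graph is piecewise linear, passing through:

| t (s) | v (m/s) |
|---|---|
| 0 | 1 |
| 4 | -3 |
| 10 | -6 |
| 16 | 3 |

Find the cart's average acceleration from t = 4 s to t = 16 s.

0.5 m/s²

Average acceleration = Δv/Δt = (3 − -3)/(16 − 4) = 0.5 m/s².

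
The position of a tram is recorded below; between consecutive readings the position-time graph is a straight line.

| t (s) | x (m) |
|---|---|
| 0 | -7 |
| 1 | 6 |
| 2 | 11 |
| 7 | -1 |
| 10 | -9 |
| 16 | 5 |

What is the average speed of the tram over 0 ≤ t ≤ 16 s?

3.25 m/s

Average speed = (total path length)/(elapsed time); on a piecewise-linear x-t graph the path length is Σ|Δx|.
0–1 s: |Δx| = |6 − -7| = 13 m
1–2 s: |Δx| = |11 − 6| = 5 m
2–7 s: |Δx| = |-1 − 11| = 12 m
7–10 s: |Δx| = |-9 − -1| = 8 m
10–16 s: |Δx| = |5 − -9| = 14 m
Total path = 52 m; average speed = 52/16 = 3.25 m/s.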